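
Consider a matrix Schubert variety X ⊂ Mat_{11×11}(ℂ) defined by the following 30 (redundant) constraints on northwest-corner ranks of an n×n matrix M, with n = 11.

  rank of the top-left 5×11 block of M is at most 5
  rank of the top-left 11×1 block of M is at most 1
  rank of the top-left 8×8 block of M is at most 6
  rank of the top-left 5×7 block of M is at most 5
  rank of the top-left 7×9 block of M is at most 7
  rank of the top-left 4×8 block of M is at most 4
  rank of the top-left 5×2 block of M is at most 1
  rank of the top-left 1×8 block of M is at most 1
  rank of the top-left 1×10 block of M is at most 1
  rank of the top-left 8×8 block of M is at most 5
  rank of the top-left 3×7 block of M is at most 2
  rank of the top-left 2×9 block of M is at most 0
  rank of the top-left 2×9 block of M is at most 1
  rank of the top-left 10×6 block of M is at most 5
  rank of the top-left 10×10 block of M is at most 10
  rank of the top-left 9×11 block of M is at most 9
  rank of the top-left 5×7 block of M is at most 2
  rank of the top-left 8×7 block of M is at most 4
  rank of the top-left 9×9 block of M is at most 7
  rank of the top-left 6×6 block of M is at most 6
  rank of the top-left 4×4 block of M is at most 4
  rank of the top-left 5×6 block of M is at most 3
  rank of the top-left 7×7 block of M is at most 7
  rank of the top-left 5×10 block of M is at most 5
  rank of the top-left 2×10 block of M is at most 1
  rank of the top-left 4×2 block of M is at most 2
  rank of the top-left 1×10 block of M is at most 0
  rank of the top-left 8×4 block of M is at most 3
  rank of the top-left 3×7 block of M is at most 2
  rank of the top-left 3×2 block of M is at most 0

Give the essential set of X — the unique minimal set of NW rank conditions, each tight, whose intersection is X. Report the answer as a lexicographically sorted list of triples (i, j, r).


Recovering R(i,j) via the rank-extension bound from the 30 conditions:

  0 0 0 0 0 0 0 0 0 0 1
  0 0 0 0 0 0 0 0 0 1 2
  0 0 1 1 1 1 1 1 1 2 3
  1 1 2 2 2 2 2 2 2 3 4
  1 1 2 2 2 2 2 3 3 4 5
  1 2 3 3 3 3 3 4 4 5 6
  1 2 3 3 4 4 4 5 5 6 7
  1 2 3 3 4 4 4 5 6 7 8
  1 2 3 4 5 5 5 6 7 8 9
  1 2 3 4 5 5 6 7 8 9 10
  1 2 3 4 5 6 7 8 9 10 11

so w = (11, 10, 3, 1, 8, 2, 5, 9, 4, 7, 6).

|D(w)|=31, |Ess(w)|=8:

[(1, 10, 0), (2, 9, 0), (3, 2, 0), (5, 2, 1), (5, 7, 2), (8, 4, 3), (8, 7, 4), (10, 6, 5)]


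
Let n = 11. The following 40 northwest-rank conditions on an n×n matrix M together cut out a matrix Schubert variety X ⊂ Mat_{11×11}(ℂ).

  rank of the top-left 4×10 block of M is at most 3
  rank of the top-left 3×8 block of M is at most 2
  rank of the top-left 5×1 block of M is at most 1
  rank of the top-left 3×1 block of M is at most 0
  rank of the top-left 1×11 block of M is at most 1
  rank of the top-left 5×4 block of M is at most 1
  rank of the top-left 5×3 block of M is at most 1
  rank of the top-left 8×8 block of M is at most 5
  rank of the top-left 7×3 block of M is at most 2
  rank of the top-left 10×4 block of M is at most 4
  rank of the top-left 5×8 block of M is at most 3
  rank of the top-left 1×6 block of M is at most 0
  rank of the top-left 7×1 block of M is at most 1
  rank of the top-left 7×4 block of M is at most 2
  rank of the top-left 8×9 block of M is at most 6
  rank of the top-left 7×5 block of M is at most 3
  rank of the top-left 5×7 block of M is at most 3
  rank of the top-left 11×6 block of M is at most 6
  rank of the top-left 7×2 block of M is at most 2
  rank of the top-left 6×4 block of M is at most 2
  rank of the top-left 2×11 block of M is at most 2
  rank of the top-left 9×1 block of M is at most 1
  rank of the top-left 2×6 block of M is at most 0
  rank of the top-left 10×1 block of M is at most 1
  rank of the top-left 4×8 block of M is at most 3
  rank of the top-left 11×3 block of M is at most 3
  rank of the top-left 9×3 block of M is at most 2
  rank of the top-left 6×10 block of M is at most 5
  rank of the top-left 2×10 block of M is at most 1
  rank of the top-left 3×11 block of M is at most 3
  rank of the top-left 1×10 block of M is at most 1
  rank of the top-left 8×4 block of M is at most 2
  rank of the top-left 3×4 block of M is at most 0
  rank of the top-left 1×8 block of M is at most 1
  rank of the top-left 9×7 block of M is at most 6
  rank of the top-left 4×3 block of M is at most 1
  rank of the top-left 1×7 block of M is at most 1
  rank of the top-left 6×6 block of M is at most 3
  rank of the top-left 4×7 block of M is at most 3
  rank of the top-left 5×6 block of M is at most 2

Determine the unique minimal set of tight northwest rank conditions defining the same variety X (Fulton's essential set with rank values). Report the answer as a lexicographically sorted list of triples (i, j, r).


Reconstructing r_w from the 40 given conditions:

  row 1: 0  0  0  0  0  0  1  1  1  1  1
  row 2: 0  0  0  0  0  0  1  1  1  1  2
  row 3: 0  0  0  0  1  1  2  2  2  2  3
  row 4: 1  1  1  1  2  2  3  3  3  3  4
  row 5: 1  1  1  1  2  2  3  3  4  4  5
  row 6: 1  2  2  2  3  3  4  4  5  5  6
  row 7: 1  2  2  2  3  4  5  5  6  6  7
  row 8: 1  2  2  2  3  4  5  5  6  7  8
  row 9: 1  2  2  3  4  5  6  6  7  8  9
  row 10: 1  2  3  4  5  6  7  7  8  9  10
  row 11: 1  2  3  4  5  6  7  8  9  10  11

the unique w with this rank table is (7, 11, 5, 1, 9, 2, 6, 10, 4, 3, 8).

|D(w)|=30, |Ess(w)|=9:

[(2, 6, 0), (2, 10, 1), (3, 4, 0), (5, 4, 1), (5, 6, 2), (5, 8, 3), (8, 4, 2), (8, 8, 5), (9, 3, 2)]


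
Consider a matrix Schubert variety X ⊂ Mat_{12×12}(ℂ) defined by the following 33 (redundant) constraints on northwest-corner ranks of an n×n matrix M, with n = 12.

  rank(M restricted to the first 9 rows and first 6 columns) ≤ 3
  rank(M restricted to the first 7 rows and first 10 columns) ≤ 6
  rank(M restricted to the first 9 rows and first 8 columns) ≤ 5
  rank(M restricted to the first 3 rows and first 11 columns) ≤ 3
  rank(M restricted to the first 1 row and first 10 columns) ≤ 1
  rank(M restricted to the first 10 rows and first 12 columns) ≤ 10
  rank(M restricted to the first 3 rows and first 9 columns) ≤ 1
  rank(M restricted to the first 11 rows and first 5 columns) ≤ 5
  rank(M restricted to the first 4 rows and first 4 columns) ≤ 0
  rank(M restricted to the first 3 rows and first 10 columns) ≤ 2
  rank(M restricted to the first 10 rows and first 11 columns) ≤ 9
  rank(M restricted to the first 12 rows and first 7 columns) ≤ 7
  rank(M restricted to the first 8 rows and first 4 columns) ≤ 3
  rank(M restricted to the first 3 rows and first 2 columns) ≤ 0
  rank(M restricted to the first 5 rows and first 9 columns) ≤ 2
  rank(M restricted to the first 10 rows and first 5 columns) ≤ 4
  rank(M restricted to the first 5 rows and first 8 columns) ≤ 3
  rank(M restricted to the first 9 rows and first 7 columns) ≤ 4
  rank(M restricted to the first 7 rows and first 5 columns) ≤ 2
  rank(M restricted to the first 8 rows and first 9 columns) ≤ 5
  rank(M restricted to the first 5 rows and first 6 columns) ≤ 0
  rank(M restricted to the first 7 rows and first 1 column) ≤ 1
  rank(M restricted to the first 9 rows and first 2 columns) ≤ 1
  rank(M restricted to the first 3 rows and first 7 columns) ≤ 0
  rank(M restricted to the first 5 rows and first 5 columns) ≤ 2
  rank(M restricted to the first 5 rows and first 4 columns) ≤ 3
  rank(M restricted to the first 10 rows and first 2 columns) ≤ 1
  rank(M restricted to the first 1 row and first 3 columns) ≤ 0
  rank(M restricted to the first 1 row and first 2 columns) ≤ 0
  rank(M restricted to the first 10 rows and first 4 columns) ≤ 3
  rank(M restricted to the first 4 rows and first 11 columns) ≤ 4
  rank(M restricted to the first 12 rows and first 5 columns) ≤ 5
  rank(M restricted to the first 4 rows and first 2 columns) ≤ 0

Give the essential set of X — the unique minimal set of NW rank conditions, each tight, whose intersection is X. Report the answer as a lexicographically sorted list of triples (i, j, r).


Rank table r_w(12×12) implied by the 33 constraints:

  row 1: 0  0  0  0  0  0  0  1  1  1  1  1
  row 2: 0  0  0  0  0  0  0  1  1  2  2  2
  row 3: 0  0  0  0  0  0  0  1  1  2  3  3
  row 4: 0  0  0  0  0  0  1  2  2  3  4  4
  row 5: 0  0  0  0  0  0  1  2  2  3  4  5
  row 6: 1  1  1  1  1  1  2  3  3  4  5  6
  row 7: 1  1  2  2  2  2  3  4  4  5  6  7
  row 8: 1  1  2  3  3  3  4  5  5  6  7  8
  row 9: 1  1  2  3  3  3  4  5  6  7  8  9
  row 10: 1  1  2  3  4  4  5  6  7  8  9  10
  row 11: 1  2  3  4  5  5  6  7  8  9  10  11
  row 12: 1  2  3  4  5  6  7  8  9  10  11  12

giving w = (8, 10, 11, 7, 12, 1, 3, 4, 9, 5, 2, 6) via Δ²R.

6 SE-corners of the 42-cell Rothe diagram give Ess(w):

[(3, 7, 0), (3, 9, 1), (5, 6, 0), (5, 9, 2), (9, 6, 3), (10, 2, 1)]


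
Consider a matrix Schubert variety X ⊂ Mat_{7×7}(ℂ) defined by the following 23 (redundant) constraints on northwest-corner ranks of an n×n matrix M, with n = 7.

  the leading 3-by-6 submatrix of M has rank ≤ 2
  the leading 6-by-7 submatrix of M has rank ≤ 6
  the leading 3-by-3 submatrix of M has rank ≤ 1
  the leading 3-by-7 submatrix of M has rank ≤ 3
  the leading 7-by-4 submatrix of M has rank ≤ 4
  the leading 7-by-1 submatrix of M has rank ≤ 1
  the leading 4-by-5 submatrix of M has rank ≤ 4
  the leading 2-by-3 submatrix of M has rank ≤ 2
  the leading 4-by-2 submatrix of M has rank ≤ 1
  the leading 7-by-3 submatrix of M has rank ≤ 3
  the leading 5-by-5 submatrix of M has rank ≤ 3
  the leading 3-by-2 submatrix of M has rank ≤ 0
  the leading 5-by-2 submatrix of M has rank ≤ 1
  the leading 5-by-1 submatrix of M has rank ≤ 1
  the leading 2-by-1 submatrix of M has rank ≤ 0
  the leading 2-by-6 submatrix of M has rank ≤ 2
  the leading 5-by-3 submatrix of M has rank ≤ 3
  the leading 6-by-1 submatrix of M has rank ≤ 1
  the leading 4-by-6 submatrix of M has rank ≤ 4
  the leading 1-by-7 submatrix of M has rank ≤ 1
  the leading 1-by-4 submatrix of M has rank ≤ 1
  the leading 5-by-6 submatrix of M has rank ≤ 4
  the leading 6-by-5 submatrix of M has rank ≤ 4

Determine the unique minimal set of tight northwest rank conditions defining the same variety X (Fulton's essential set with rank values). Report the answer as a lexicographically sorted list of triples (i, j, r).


Rank table r_w(7×7) implied by the 23 constraints:

  0 | 0 | 1 | 1 | 1 | 1 | 1
  0 | 0 | 1 | 2 | 2 | 2 | 2
  0 | 0 | 1 | 2 | 2 | 2 | 3
  1 | 1 | 2 | 3 | 3 | 3 | 4
  1 | 1 | 2 | 3 | 3 | 4 | 5
  1 | 2 | 3 | 4 | 4 | 5 | 6
  1 | 2 | 3 | 4 | 5 | 6 | 7

so w = (3, 4, 7, 1, 6, 2, 5).

ℓ(w)=10; the 4 essential cells (i,j,r):

[(3, 2, 0), (3, 6, 2), (5, 2, 1), (5, 5, 3)]


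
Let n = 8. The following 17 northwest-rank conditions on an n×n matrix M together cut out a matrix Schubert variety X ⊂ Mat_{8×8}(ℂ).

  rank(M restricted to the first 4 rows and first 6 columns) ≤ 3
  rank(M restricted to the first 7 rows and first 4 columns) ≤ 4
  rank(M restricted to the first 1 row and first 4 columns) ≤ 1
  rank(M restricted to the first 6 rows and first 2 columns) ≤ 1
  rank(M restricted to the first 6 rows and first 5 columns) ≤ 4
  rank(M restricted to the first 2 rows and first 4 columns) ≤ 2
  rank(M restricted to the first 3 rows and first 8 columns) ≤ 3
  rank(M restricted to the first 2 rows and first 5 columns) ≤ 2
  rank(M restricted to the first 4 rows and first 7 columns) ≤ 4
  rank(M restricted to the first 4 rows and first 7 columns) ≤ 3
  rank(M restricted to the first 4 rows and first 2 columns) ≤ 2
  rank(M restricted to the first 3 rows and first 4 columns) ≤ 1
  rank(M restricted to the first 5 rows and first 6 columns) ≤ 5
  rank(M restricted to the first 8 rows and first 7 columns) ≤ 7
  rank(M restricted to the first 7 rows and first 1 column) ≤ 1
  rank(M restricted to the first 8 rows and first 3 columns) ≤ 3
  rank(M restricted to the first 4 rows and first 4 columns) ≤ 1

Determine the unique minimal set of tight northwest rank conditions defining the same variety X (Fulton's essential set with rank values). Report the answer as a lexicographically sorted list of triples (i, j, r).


The tightest implied rank at each (i,j), from the 17 conditions:

  R[1]: 1, 1, 1, 1, 1, 1, 1, 1
  R[2]: 1, 1, 1, 1, 2, 2, 2, 2
  R[3]: 1, 1, 1, 1, 2, 3, 3, 3
  R[4]: 1, 1, 1, 1, 2, 3, 3, 4
  R[5]: 1, 1, 2, 2, 3, 4, 4, 5
  R[6]: 1, 1, 2, 3, 4, 5, 5, 6
  R[7]: 1, 2, 3, 4, 5, 6, 6, 7
  R[8]: 1, 2, 3, 4, 5, 6, 7, 8

giving w = (1, 5, 6, 8, 3, 4, 2, 7) via Δ²R.

Fulton essential set (3 of the 12 Rothe cells):

[(4, 4, 1), (4, 7, 3), (6, 2, 1)]


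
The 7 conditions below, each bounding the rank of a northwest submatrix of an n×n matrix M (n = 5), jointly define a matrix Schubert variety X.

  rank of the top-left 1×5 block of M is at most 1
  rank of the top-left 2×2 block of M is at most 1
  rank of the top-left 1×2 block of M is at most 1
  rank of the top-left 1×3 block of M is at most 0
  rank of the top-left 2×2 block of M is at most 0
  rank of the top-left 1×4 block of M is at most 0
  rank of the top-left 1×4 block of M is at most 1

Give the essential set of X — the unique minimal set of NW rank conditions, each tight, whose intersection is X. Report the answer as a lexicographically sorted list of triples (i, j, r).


Propagating the 7 rank bounds to every northwest block:

  row 1: 0 0 0 0 1
  row 2: 0 0 1 1 2
  row 3: 1 1 2 2 3
  row 4: 1 2 3 3 4
  row 5: 1 2 3 4 5

giving w = (5, 3, 1, 2, 4) via Δ²R.

ℓ(w)=6; the 2 essential cells (i,j,r):

[(1, 4, 0), (2, 2, 0)]


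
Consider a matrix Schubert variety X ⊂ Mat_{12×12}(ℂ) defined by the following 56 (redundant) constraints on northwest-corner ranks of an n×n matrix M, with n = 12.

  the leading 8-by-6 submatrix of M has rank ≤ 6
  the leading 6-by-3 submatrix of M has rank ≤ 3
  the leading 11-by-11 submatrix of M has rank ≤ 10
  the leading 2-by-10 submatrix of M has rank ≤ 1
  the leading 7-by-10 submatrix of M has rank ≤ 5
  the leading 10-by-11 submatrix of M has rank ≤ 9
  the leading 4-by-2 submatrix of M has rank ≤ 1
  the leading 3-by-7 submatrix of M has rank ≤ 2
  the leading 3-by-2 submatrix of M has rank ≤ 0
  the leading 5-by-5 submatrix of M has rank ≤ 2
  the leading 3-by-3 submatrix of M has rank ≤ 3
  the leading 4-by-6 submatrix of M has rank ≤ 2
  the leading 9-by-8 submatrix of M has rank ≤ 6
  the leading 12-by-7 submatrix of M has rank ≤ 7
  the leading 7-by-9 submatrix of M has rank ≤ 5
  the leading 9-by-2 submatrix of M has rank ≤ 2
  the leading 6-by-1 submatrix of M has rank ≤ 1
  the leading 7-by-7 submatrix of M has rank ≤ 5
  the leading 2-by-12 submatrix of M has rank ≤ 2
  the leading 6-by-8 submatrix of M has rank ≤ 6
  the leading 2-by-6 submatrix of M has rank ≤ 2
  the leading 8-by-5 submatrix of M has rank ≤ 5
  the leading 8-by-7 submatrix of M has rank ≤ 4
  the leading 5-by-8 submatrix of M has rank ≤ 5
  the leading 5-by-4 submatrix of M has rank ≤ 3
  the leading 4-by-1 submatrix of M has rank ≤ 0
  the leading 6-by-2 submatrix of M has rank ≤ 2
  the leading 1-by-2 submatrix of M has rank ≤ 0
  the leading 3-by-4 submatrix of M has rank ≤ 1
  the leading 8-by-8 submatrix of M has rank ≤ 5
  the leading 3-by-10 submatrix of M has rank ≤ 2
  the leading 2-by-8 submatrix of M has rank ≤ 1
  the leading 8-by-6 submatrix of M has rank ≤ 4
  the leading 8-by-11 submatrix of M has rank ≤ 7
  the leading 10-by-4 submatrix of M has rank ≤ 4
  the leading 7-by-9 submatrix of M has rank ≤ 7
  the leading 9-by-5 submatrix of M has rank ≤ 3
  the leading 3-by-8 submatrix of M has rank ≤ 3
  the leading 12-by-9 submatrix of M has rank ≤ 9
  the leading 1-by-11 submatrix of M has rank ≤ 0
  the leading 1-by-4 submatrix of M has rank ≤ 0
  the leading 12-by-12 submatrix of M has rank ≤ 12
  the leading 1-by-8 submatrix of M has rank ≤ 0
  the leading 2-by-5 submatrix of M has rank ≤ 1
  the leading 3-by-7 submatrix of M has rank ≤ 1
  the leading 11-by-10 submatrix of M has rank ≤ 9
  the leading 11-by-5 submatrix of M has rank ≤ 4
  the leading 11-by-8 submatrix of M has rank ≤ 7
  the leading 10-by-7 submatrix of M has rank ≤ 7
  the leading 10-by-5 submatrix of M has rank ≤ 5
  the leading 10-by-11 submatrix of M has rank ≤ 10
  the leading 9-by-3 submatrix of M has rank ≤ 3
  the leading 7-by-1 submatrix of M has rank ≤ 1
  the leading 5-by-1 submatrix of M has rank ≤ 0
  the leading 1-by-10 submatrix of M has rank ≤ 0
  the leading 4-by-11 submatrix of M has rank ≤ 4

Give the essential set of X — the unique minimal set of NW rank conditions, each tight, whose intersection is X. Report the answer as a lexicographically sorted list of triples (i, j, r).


Rank table r_w(12×12) implied by the 56 constraints:

  0  0  0  0  0  0  0  0  0  0  0  1
  0  0  1  1  1  1  1  1  1  1  1  2
  0  0  1  1  1  1  1  2  2  2  2  3
  0  1  2  2  2  2  2  3  3  3  3  4
  0  1  2  2  2  3  3  4  4  4  4  5
  1  2  3  3  3  4  4  5  5  5  5  6
  1  2  3  3  3  4  4  5  5  5  6  7
  1  2  3  3  3  4  4  5  6  6  7  8
  1  2  3  3  3  4  5  6  7  7  8  9
  1  2  3  4  4  5  6  7  8  8  9  10
  1  2  3  4  4  5  6  7  8  9  10  11
  1  2  3  4  5  6  7  8  9  10  11  12

hence w(1..12) = (12, 3, 8, 2, 6, 1, 11, 9, 7, 4, 10, 5).

ℓ(w)=34; the 9 essential cells (i,j,r):

[(1, 11, 0), (3, 2, 0), (3, 7, 1), (5, 1, 0), (5, 5, 2), (7, 10, 5), (8, 7, 4), (9, 5, 3), (11, 5, 4)]


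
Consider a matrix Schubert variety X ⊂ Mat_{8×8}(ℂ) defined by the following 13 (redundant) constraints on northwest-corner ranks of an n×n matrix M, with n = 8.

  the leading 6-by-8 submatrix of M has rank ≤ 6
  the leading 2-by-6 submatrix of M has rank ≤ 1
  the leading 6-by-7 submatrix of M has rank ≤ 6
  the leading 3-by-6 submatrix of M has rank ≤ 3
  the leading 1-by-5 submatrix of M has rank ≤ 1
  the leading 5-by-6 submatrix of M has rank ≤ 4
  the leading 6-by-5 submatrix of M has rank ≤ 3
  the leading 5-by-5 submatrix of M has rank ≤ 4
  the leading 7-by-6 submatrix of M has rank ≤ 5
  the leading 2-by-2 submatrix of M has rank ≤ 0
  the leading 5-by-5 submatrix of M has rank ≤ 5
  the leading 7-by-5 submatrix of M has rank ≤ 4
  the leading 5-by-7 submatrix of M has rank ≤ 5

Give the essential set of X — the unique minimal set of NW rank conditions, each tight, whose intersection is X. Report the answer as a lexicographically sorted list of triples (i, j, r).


The tightest implied rank at each (i,j), from the 13 conditions:

  i=1: 0 0 1 1 1 1 1 1
  i=2: 0 0 1 1 1 1 2 2
  i=3: 1 1 2 2 2 2 3 3
  i=4: 1 2 3 3 3 3 4 4
  i=5: 1 2 3 3 3 4 5 5
  i=6: 1 2 3 3 3 4 5 6
  i=7: 1 2 3 4 4 5 6 7
  i=8: 1 2 3 4 5 6 7 8

so w = (3, 7, 1, 2, 6, 8, 4, 5).

Rothe diagram D(w) (11 cells), 3 SE-corners (essential conditions):

[(2, 2, 0), (2, 6, 1), (6, 5, 3)]


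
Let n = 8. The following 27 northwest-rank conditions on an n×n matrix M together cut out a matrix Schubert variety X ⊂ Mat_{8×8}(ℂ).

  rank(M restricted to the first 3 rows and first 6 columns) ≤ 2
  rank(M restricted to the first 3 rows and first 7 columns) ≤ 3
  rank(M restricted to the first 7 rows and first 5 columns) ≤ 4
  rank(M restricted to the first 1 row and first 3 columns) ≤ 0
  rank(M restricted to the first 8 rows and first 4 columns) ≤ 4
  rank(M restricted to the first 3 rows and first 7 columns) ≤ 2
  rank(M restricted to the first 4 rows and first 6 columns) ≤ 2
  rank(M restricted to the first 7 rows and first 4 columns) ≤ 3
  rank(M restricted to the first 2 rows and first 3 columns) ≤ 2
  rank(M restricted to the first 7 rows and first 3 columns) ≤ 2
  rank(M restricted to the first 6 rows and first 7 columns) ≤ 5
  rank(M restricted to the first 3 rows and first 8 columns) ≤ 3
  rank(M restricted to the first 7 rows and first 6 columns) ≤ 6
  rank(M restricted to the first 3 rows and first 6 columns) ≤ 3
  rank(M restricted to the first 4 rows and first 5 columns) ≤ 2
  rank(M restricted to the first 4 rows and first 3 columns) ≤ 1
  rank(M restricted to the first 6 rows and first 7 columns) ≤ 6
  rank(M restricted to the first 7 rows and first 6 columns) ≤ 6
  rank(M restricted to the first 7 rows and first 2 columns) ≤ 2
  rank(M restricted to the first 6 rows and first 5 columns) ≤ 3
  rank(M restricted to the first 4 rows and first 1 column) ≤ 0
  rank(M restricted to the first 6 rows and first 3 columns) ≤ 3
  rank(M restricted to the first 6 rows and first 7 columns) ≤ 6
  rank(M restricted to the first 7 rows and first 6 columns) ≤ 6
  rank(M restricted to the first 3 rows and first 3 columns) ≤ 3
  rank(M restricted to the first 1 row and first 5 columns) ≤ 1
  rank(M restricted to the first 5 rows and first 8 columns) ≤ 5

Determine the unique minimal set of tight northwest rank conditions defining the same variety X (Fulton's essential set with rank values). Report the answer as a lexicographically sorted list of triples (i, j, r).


Recovering R(i,j) via the rank-extension bound from the 27 conditions:

  i=1: 0 0 0 1 1 1 1 1
  i=2: 0 1 1 2 2 2 2 2
  i=3: 0 1 1 2 2 2 2 3
  i=4: 0 1 1 2 2 2 3 4
  i=5: 1 2 2 3 3 3 4 5
  i=6: 1 2 2 3 3 4 5 6
  i=7: 1 2 2 3 4 5 6 7
  i=8: 1 2 3 4 5 6 7 8

giving w = (4, 2, 8, 7, 1, 6, 5, 3) via Δ²R.

D(w) has 16 cells with 7 SE-corners; essential set:

[(1, 3, 0), (3, 7, 2), (4, 1, 0), (4, 3, 1), (4, 6, 2), (6, 5, 3), (7, 3, 2)]


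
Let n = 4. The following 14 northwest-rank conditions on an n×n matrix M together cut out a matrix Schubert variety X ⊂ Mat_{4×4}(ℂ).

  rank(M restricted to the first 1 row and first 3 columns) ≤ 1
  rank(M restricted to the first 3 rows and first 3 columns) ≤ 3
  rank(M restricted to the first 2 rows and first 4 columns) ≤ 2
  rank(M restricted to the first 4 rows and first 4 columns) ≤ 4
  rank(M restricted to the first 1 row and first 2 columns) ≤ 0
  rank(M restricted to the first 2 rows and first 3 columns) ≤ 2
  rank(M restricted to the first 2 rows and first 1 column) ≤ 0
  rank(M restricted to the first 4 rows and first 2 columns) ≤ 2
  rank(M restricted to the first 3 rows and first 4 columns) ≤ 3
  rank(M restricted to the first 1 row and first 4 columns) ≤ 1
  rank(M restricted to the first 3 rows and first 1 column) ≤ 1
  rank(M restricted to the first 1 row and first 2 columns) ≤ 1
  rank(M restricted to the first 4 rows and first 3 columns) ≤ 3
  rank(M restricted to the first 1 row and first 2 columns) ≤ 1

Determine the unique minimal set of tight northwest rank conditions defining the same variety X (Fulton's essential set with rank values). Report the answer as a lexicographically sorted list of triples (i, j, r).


Reconstructing r_w from the 14 given conditions:

  0, 0, 1, 1
  0, 1, 2, 2
  1, 2, 3, 3
  1, 2, 3, 4

second differences of R give the permutation w = (3, 2, 1, 4).

Rothe diagram D(w) (3 cells), 2 SE-corners (essential conditions):

[(1, 2, 0), (2, 1, 0)]


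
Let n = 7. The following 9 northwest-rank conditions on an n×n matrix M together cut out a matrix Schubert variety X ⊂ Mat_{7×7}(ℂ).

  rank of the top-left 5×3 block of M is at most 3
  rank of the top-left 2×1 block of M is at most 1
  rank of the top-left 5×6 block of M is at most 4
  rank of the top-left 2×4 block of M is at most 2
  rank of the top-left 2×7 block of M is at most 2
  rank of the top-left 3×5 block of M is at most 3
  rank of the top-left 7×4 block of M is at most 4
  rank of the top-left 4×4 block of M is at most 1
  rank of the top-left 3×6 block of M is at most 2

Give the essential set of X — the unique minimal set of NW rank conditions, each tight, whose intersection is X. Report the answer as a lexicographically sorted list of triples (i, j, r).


Rank table r_w(7×7) implied by the 9 constraints:

  1  1  1  1  1  1  1
  1  1  1  1  2  2  2
  1  1  1  1  2  2  3
  1  1  1  1  2  3  4
  1  2  2  2  3  4  5
  1  2  3  3  4  5  6
  1  2  3  4  5  6  7

so w = (1, 5, 7, 6, 2, 3, 4).

D(w) has 10 cells with 2 SE-corners; essential set:

[(3, 6, 2), (4, 4, 1)]


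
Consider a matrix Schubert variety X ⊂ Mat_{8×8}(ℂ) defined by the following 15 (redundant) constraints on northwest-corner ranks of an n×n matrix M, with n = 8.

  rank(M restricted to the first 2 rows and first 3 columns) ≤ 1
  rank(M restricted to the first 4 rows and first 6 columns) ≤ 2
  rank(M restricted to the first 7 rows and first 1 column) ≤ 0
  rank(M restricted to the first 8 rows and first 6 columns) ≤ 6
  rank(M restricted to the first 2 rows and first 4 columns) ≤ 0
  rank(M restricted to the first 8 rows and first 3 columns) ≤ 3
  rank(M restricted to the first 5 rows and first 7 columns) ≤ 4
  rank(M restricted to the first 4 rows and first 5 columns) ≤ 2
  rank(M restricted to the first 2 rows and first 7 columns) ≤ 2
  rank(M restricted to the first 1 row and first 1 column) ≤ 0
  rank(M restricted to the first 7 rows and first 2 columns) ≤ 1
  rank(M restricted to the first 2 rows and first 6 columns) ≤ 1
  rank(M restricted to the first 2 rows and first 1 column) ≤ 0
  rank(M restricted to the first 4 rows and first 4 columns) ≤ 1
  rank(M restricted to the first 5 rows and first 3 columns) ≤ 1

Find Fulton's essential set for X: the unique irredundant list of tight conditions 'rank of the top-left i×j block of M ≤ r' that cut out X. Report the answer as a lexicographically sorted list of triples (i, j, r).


Rank table r_w(8×8) implied by the 15 constraints:

  row 1: 0 | 0 | 0 | 0 | 1 | 1 | 1 | 1
  row 2: 0 | 0 | 0 | 0 | 1 | 1 | 2 | 2
  row 3: 0 | 1 | 1 | 1 | 2 | 2 | 3 | 3
  row 4: 0 | 1 | 1 | 1 | 2 | 2 | 3 | 4
  row 5: 0 | 1 | 1 | 2 | 3 | 3 | 4 | 5
  row 6: 0 | 1 | 2 | 3 | 4 | 4 | 5 | 6
  row 7: 0 | 1 | 2 | 3 | 4 | 5 | 6 | 7
  row 8: 1 | 2 | 3 | 4 | 5 | 6 | 7 | 8

the unique w with this rank table is (5, 7, 2, 8, 4, 3, 6, 1).

D(w) has 18 cells with 6 SE-corners; essential set:

[(2, 4, 0), (2, 6, 1), (4, 4, 1), (4, 6, 2), (5, 3, 1), (7, 1, 0)]


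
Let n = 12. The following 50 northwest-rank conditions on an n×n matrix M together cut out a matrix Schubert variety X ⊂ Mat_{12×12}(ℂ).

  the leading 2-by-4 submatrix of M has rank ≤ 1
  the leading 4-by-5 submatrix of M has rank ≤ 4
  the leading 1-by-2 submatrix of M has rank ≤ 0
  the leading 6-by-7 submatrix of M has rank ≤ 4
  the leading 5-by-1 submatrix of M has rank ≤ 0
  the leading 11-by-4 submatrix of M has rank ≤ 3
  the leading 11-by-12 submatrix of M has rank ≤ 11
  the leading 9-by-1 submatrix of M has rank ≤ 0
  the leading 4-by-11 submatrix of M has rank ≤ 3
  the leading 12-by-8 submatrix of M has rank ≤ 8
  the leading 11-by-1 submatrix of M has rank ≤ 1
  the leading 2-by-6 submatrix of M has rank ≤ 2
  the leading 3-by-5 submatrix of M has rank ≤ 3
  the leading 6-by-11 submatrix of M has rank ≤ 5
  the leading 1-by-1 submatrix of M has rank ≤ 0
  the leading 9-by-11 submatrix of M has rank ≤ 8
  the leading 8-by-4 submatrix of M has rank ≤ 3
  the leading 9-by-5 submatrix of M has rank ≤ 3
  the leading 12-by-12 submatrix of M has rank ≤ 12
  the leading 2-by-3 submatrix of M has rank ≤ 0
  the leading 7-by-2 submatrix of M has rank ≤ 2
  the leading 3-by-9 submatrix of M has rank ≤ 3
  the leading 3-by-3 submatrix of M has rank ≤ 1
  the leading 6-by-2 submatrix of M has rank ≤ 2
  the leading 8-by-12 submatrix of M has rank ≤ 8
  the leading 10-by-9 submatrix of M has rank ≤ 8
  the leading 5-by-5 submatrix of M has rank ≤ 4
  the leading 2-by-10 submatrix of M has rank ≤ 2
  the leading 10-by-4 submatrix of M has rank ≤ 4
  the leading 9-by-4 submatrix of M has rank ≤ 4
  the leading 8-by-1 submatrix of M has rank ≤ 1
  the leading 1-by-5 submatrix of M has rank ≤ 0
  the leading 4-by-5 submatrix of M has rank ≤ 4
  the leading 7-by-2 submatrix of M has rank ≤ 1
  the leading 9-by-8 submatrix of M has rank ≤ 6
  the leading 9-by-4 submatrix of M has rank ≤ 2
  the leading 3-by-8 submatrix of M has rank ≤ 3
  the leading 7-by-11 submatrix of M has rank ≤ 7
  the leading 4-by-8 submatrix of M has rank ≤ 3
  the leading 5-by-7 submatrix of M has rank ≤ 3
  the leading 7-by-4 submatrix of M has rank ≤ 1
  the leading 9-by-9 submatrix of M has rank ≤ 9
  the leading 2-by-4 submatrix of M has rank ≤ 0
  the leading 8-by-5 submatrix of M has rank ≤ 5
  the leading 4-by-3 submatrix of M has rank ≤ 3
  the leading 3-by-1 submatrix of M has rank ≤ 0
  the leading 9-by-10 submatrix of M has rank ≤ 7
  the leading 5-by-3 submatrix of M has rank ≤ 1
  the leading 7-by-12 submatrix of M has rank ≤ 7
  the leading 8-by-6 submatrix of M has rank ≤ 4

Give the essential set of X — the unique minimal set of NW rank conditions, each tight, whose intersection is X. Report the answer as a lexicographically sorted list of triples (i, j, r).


Propagating the 50 rank bounds to every northwest block:

  row 1: 0 | 0 | 0 | 0 | 0 | 1 | 1 | 1 | 1 | 1 | 1 | 1
  row 2: 0 | 0 | 0 | 0 | 1 | 2 | 2 | 2 | 2 | 2 | 2 | 2
  row 3: 0 | 1 | 1 | 1 | 2 | 3 | 3 | 3 | 3 | 3 | 3 | 3
  row 4: 0 | 1 | 1 | 1 | 2 | 3 | 3 | 3 | 3 | 3 | 3 | 4
  row 5: 0 | 1 | 1 | 1 | 2 | 3 | 3 | 4 | 4 | 4 | 4 | 5
  row 6: 0 | 1 | 1 | 1 | 2 | 3 | 4 | 5 | 5 | 5 | 5 | 6
  row 7: 0 | 1 | 1 | 1 | 2 | 3 | 4 | 5 | 6 | 6 | 6 | 7
  row 8: 0 | 1 | 2 | 2 | 3 | 4 | 5 | 6 | 7 | 7 | 7 | 8
  row 9: 0 | 1 | 2 | 2 | 3 | 4 | 5 | 6 | 7 | 7 | 8 | 9
  row 10: 1 | 2 | 3 | 3 | 4 | 5 | 6 | 7 | 8 | 8 | 9 | 10
  row 11: 1 | 2 | 3 | 3 | 4 | 5 | 6 | 7 | 8 | 9 | 10 | 11
  row 12: 1 | 2 | 3 | 4 | 5 | 6 | 7 | 8 | 9 | 10 | 11 | 12

second differences of R give the permutation w = (6, 5, 2, 12, 8, 7, 9, 3, 11, 1, 10, 4).

9 SE-corners of the 33-cell Rothe diagram give Ess(w):

[(1, 5, 0), (2, 4, 0), (4, 11, 3), (5, 7, 3), (7, 4, 1), (9, 1, 0), (9, 4, 2), (9, 10, 7), (11, 4, 3)]


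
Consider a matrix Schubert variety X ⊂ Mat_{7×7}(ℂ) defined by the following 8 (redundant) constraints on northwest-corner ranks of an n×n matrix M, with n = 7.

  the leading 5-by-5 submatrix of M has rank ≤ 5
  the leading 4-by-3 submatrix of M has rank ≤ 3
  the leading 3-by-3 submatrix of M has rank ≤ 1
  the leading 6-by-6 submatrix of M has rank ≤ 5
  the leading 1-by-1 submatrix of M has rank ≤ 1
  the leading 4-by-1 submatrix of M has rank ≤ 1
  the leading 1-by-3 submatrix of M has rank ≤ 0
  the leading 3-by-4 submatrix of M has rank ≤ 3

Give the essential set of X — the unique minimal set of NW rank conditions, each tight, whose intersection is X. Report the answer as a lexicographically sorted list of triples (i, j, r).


Reconstructing r_w from the 8 given conditions:

  R[1]: 0 0 0 1 1 1 1
  R[2]: 1 1 1 2 2 2 2
  R[3]: 1 1 1 2 3 3 3
  R[4]: 1 2 2 3 4 4 4
  R[5]: 1 2 3 4 5 5 5
  R[6]: 1 2 3 4 5 5 6
  R[7]: 1 2 3 4 5 6 7

giving w = (4, 1, 5, 2, 3, 7, 6) via Δ²R.

|D(w)|=6, |Ess(w)|=3:

[(1, 3, 0), (3, 3, 1), (6, 6, 5)]


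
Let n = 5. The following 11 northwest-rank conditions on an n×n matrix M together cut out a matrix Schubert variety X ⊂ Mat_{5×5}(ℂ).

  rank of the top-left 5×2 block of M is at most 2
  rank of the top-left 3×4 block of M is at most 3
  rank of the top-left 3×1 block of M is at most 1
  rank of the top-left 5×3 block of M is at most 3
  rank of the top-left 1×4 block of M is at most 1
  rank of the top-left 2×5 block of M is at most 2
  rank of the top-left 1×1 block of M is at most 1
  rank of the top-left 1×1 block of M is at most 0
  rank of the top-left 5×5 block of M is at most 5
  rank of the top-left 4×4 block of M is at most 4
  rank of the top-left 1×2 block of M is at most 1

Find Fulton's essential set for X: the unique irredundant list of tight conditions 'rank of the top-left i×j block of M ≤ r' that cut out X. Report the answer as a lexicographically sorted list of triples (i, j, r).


Propagating the 11 rank bounds to every northwest block:

  R[1]: 0  1  1  1  1
  R[2]: 1  2  2  2  2
  R[3]: 1  2  3  3  3
  R[4]: 1  2  3  4  4
  R[5]: 1  2  3  4  5

giving w = (2, 1, 3, 4, 5) via Δ²R.

Fulton essential set (the sole Rothe cell):

[(1, 1, 0)]


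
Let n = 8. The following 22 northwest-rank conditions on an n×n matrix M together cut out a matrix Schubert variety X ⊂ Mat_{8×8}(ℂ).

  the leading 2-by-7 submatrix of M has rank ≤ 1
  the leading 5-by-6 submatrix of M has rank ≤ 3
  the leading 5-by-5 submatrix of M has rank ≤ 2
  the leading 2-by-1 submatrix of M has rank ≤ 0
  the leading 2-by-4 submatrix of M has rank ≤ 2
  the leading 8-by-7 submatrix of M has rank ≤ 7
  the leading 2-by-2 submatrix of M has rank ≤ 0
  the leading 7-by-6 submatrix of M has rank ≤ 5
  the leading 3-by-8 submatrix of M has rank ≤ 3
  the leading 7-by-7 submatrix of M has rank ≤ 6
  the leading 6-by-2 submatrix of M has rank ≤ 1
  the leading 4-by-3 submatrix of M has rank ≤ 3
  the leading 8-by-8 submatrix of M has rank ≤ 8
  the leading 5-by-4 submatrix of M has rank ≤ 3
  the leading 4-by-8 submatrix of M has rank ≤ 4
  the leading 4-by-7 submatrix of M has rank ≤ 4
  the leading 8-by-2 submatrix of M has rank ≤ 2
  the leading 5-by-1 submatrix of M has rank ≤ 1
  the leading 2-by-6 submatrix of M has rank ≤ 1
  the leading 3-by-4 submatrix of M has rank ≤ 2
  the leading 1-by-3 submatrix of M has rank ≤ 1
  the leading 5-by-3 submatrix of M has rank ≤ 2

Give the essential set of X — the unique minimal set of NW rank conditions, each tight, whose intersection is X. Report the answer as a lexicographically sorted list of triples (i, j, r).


Reconstructing r_w from the 22 given conditions:

  row 1: 0, 0, 1, 1, 1, 1, 1, 1
  row 2: 0, 0, 1, 1, 1, 1, 1, 2
  row 3: 1, 1, 2, 2, 2, 2, 2, 3
  row 4: 1, 1, 2, 2, 2, 3, 3, 4
  row 5: 1, 1, 2, 2, 2, 3, 4, 5
  row 6: 1, 1, 2, 3, 3, 4, 5, 6
  row 7: 1, 2, 3, 4, 4, 5, 6, 7
  row 8: 1, 2, 3, 4, 5, 6, 7, 8

hence w(1..8) = (3, 8, 1, 6, 7, 4, 2, 5).

4 SE-corners of the 15-cell Rothe diagram give Ess(w):

[(2, 2, 0), (2, 7, 1), (5, 5, 2), (6, 2, 1)]


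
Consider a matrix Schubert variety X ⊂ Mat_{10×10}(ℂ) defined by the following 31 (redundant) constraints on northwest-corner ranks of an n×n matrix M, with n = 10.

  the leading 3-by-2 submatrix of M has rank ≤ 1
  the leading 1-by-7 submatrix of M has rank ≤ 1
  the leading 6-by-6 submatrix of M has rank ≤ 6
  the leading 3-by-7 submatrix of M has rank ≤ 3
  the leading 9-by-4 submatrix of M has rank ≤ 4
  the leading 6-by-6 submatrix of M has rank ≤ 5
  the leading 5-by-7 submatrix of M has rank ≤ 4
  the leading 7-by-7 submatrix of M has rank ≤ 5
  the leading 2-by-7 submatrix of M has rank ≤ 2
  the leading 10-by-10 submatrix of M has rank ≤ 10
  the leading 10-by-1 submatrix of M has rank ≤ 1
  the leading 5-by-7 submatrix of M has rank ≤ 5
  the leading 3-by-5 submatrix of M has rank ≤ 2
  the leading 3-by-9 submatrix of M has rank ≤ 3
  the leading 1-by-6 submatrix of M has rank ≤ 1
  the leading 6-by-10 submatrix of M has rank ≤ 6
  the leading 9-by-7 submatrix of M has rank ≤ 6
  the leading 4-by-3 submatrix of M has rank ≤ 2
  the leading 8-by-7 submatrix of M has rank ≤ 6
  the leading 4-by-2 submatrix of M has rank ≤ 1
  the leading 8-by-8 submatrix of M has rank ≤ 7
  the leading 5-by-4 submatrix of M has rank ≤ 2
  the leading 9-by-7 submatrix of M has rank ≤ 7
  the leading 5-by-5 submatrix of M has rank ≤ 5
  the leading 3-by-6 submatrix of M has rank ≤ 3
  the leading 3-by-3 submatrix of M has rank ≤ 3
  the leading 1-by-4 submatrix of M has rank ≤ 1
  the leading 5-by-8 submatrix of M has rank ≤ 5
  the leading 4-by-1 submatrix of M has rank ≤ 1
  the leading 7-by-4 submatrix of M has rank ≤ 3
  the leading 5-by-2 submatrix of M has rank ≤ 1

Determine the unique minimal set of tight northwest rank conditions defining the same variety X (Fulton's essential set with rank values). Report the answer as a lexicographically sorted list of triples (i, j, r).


Propagating the 31 rank bounds to every northwest block:

  R[1]: 1  1  1  1  1  1  1  1  1  1
  R[2]: 1  1  2  2  2  2  2  2  2  2
  R[3]: 1  1  2  2  2  3  3  3  3  3
  R[4]: 1  1  2  2  3  4  4  4  4  4
  R[5]: 1  1  2  2  3  4  4  5  5  5
  R[6]: 1  2  3  3  4  5  5  6  6  6
  R[7]: 1  2  3  3  4  5  5  6  7  7
  R[8]: 1  2  3  4  5  6  6  7  8  8
  R[9]: 1  2  3  4  5  6  6  7  8  9
  R[10]: 1  2  3  4  5  6  7  8  9  10

second differences of R give the permutation w = (1, 3, 6, 5, 8, 2, 9, 4, 10, 7).

7 SE-corners of the 12-cell Rothe diagram give Ess(w):

[(3, 5, 2), (5, 2, 1), (5, 4, 2), (5, 7, 4), (7, 4, 3), (7, 7, 5), (9, 7, 6)]


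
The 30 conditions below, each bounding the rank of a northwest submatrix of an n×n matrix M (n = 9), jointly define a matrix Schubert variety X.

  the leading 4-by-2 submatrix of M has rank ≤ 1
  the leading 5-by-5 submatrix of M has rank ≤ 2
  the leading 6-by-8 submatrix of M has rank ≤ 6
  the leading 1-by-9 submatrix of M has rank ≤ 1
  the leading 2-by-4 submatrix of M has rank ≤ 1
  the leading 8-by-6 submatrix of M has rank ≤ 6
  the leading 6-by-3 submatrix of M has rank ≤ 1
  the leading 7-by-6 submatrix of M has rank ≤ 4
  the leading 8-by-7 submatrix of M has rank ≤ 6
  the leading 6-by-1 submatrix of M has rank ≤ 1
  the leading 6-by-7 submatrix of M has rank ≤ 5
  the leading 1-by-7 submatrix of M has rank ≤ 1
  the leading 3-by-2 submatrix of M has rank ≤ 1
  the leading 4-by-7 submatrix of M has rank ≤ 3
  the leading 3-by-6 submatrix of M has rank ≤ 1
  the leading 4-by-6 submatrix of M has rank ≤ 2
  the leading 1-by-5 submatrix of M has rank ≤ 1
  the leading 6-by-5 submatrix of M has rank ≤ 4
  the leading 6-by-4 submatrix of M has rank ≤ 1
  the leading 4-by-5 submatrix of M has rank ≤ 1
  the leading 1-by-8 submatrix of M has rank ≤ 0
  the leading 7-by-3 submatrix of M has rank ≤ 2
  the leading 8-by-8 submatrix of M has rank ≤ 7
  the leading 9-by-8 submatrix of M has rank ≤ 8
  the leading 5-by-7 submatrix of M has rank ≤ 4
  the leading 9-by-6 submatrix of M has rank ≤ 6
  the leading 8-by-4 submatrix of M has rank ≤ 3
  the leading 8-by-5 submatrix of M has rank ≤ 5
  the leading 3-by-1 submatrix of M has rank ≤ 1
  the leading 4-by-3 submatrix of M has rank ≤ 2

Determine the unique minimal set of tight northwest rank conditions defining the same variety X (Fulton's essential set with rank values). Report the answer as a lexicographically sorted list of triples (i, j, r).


Computing R[i][j] = min implied NW-rank bound (n=9, 30 conditions):

  i=1: 0  0  0  0  0  0  0  0  1
  i=2: 1  1  1  1  1  1  1  1  2
  i=3: 1  1  1  1  1  1  2  2  3
  i=4: 1  1  1  1  1  2  3  3  4
  i=5: 1  1  1  1  2  3  4  4  5
  i=6: 1  1  1  1  2  3  4  5  6
  i=7: 1  2  2  2  3  4  5  6  7
  i=8: 1  2  3  3  4  5  6  7  8
  i=9: 1  2  3  4  5  6  7  8  9

reading off 1-entries of Δ²R: w = (9, 1, 7, 6, 5, 8, 2, 3, 4).

Rothe diagram D(w) (23 cells), 4 SE-corners (essential conditions):

[(1, 8, 0), (3, 6, 1), (4, 5, 1), (6, 4, 1)]


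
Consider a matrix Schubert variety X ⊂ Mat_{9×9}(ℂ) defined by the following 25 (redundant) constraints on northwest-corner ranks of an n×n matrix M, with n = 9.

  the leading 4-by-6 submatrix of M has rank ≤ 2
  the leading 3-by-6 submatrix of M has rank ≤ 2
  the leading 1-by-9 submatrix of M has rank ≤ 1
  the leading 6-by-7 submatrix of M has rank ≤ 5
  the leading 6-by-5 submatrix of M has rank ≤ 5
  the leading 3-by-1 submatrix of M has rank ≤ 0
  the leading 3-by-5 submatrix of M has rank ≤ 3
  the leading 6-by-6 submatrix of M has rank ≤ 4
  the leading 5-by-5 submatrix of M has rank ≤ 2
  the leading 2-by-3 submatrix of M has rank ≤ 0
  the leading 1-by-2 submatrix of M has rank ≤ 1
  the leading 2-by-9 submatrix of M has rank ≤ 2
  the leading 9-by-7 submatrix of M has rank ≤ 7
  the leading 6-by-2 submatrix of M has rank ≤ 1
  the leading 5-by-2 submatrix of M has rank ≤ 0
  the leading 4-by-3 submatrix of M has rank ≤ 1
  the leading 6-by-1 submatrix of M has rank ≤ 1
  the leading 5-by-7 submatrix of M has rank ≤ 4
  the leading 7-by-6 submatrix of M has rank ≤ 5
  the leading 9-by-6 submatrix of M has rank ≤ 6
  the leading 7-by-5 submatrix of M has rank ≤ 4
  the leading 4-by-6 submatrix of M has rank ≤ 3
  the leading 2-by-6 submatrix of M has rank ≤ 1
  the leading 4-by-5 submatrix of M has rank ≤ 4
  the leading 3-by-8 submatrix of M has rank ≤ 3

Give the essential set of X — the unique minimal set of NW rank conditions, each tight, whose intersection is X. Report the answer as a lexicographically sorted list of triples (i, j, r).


Computing R[i][j] = min implied NW-rank bound (n=9, 25 conditions):

  row 1: 0 | 0 | 0 | 1 | 1 | 1 | 1 | 1 | 1
  row 2: 0 | 0 | 0 | 1 | 1 | 1 | 2 | 2 | 2
  row 3: 0 | 0 | 1 | 2 | 2 | 2 | 3 | 3 | 3
  row 4: 0 | 0 | 1 | 2 | 2 | 2 | 3 | 4 | 4
  row 5: 0 | 0 | 1 | 2 | 2 | 3 | 4 | 5 | 5
  row 6: 1 | 1 | 2 | 3 | 3 | 4 | 5 | 6 | 6
  row 7: 1 | 2 | 3 | 4 | 4 | 5 | 6 | 7 | 7
  row 8: 1 | 2 | 3 | 4 | 5 | 6 | 7 | 8 | 8
  row 9: 1 | 2 | 3 | 4 | 5 | 6 | 7 | 8 | 9

giving w = (4, 7, 3, 8, 6, 1, 2, 5, 9) via Δ²R.

D(w) has 17 cells with 5 SE-corners; essential set:

[(2, 3, 0), (2, 6, 1), (4, 6, 2), (5, 2, 0), (5, 5, 2)]
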